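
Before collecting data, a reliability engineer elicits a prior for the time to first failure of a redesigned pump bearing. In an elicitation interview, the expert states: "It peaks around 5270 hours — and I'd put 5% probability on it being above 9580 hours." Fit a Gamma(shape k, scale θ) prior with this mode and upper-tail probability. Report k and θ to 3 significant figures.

Gamma(k,θ) with k>1 has mode (k−1)θ, so θ = 5270/(k−1).
Need P(X < 9580) = 0.95 with θ tied to k this way. Start at k = 2, θ = 5270: P(X<9580) ≈ 0.542.
Too low — raise k to concentrate. Iterating converges to k ≈ 8.8.
Then θ = 5270/(8.8−1) ≈ 676.

k ≈ 8.8, θ ≈ 676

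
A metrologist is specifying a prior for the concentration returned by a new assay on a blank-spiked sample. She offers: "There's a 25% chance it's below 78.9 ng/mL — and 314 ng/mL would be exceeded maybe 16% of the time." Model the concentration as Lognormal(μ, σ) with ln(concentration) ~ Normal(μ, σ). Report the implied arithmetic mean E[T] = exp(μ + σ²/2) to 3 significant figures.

If T ~ Lognormal(μ,σ) then ln T ~ Normal(μ,σ), so the p-quantile of ln T is μ + z_p·σ.
ln(78.9) = 4.368 and ln(314) = 5.749; z_{0.25} = -0.6745, z_{0.84} = 0.9945.
σ = (5.749 − 4.368)/(0.9945 − (-0.6745)) = 0.828.
μ = 4.368 − (-0.6745)·0.828 = 4.926.
E[T] = exp(μ + σ²/2) = exp(4.926 + 0.3425) = 194 ng/mL.

E[T] ≈ 194 ng/mL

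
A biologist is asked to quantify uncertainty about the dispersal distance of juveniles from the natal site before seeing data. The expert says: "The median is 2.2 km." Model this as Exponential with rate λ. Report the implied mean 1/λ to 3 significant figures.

mean ≈ 3.17 km

Exponential median = ln 2 / λ, so λ = ln 2 / 2.2 = 0.315.
Mean = 1/λ = 3.17 km.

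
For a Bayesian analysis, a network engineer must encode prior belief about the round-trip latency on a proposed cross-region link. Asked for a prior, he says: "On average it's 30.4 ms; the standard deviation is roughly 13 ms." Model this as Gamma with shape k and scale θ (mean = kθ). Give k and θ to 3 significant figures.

k ≈ 5.47, θ ≈ 5.56

For Gamma(k, scale θ): mean = kθ, variance = kθ², so CV = 1/√k.
CV = SD/mean = 13/30.4 = 0.4276, hence k = 1/CV² = 5.47.
Then θ = mean/k = 30.4/5.47 = 5.56.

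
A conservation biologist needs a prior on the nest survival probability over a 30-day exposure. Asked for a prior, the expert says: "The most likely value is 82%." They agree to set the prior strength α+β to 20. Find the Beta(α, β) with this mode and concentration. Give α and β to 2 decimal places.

α = 15.76, β = 4.24

For α,β > 1 the Beta mode is (α−1)/(α+β−2). With α+β = 20, the mode is (α−1)/18.
Set (α−1)/18 = 0.82 → α = 1 + 0.82·18 = 15.76.
β = 20 − α = 4.24.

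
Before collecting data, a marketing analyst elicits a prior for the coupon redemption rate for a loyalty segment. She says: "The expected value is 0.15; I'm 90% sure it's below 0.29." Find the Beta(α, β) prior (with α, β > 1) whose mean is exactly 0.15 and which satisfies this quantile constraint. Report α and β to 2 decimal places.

α ≈ 1.74, β ≈ 9.87

With mean 0.15 fixed, write α = 0.15s, β = 0.85s where s = α+β.
Need P(θ < 0.29) = 0.9 under Beta(0.15s, 0.85s). Normal approximation: (q−m)/√(m(1−m)/s) ≈ z_{0.9} = 1.28, so s ≈ 0.15·0.85·(1.28)²/(0.29−0.15)² = 10.7.
At s = 10.7: P(θ<0.29) ≈ 0.893. Adjusting to match 0.9 gives s ≈ 11.61.
So α = 0.15·11.61 ≈ 1.74, β = 0.85·11.61 ≈ 9.87.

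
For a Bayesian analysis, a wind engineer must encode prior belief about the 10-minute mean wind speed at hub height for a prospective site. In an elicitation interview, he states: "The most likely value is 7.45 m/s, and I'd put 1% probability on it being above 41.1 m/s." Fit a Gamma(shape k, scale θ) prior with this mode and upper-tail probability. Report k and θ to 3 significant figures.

Gamma(k,θ) with k>1 has mode (k−1)θ, so θ = 7.45/(k−1).
Need P(X < 41.1) = 0.99 with θ tied to k this way. Start at k = 2, θ = 7.45: P(X<41.1) ≈ 0.974.
Too low — raise k to concentrate. Iterating converges to k ≈ 2.3.
Then θ = 7.45/(2.3−1) ≈ 5.71.

k ≈ 2.3, θ ≈ 5.71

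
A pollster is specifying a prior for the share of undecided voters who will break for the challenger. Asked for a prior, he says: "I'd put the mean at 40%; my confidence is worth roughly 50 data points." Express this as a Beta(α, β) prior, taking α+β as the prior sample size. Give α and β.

Under the effective-sample-size interpretation, Beta(α, β) has prior mean α/(α+β) and prior sample size α+β.
So α+β = 50 and α/(α+β) = 0.4, giving α = 0.4·50 = 20 and β = 50 − 20 = 30.

α = 20, β = 30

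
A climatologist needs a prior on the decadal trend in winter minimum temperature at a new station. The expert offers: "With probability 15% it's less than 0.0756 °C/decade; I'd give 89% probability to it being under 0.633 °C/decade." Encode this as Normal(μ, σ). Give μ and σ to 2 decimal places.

μ = 0.33, σ = 0.25

For Normal(μ,σ), the p-quantile is μ + z_p·σ. Here z_{0.15} = -1.036, z_{0.89} = 1.227.
So 0.0756 = μ − 1.036σ and 0.633 = μ + 1.227σ.
Subtracting: σ = (0.633 − 0.0756)/(1.227 − (-1.036)) = 0.25.
Then μ = 0.0756 − (-1.036)·0.25 = 0.33.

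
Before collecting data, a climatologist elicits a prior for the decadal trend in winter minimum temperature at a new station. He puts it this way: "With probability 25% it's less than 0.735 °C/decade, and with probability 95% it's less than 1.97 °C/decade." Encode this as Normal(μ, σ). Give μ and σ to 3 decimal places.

μ = 1.094, σ = 0.532

For Normal(μ,σ), the p-quantile is μ + z_p·σ. Here z_{0.25} = -0.6745, z_{0.95} = 1.645.
So 0.735 = μ − 0.6745σ and 1.97 = μ + 1.645σ.
Subtracting: σ = (1.97 − 0.735)/(1.645 − (-0.6745)) = 0.532.
Then μ = 0.735 − (-0.6745)·0.532 = 1.094.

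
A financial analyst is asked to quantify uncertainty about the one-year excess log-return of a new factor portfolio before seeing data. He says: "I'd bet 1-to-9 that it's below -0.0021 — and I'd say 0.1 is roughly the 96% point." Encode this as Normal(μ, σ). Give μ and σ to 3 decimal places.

For Normal(μ,σ), the p-quantile is μ + z_p·σ. Here z_{0.1} = -1.282, z_{0.96} = 1.751.
So -0.0021 = μ − 1.282σ and 0.1 = μ + 1.751σ.
Subtracting: σ = (0.1 − -0.0021)/(1.751 − (-1.282)) = 0.034.
Then μ = -0.0021 − (-1.282)·0.034 = 0.041.

μ = 0.041, σ = 0.034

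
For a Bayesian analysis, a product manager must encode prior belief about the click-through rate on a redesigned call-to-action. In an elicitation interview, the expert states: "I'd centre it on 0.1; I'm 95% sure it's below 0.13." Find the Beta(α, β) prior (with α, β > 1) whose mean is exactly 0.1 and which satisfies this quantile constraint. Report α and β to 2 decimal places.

α ≈ 29.78, β ≈ 268.03

With mean 0.1 fixed, write α = 0.1s, β = 0.9s where s = α+β.
Need P(θ < 0.13) = 0.95 under Beta(0.1s, 0.9s). Normal approximation: (q−m)/√(m(1−m)/s) ≈ z_{0.95} = 1.64, so s ≈ 0.1·0.9·(1.64)²/(0.13−0.1)² = 270.6.
At s = 270.6: P(θ<0.13) ≈ 0.942. Adjusting to match 0.95 gives s ≈ 297.81.
So α = 0.1·297.81 ≈ 29.78, β = 0.9·297.81 ≈ 268.03.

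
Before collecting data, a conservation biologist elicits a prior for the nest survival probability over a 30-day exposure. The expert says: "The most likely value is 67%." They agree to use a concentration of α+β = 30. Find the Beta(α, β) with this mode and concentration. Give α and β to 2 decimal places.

α = 19.76, β = 10.24

For α,β > 1 the Beta mode is (α−1)/(α+β−2). With α+β = 30, the mode is (α−1)/28.
Set (α−1)/28 = 0.67 → α = 1 + 0.67·28 = 19.76.
β = 30 − α = 10.24.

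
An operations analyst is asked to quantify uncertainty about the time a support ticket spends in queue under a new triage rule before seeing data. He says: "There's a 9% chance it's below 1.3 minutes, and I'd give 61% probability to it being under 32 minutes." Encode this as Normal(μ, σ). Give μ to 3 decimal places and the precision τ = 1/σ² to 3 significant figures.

μ = 26.707, τ = 0.00278

For Normal(μ,σ), the p-quantile is μ + z_p·σ. Here z_{0.09} = -1.341, z_{0.61} = 0.2793.
So 1.3 = μ − 1.341σ and 32 = μ + 0.2793σ.
Subtracting: σ = (32 − 1.3)/(0.2793 − (-1.341)) = 18.950.
Then μ = 1.3 − (-1.341)·18.950 = 26.707.
Precision τ = 1/σ² = 1/18.95² = 0.00278.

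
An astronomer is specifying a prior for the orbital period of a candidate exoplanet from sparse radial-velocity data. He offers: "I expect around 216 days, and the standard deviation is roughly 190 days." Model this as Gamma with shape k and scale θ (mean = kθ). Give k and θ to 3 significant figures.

For Gamma(k, scale θ): mean = kθ, variance = kθ², so CV = 1/√k.
CV = SD/mean = 190/216 = 0.8796, hence k = 1/CV² = 1.29.
Then θ = mean/k = 216/1.29 = 167.

k ≈ 1.29, θ ≈ 167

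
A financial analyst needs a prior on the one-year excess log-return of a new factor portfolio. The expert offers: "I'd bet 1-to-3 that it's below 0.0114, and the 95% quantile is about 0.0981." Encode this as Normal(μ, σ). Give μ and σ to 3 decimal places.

μ = 0.037, σ = 0.037

For Normal(μ,σ), the p-quantile is μ + z_p·σ. Here z_{0.25} = -0.6745, z_{0.95} = 1.645.
So 0.0114 = μ − 0.6745σ and 0.0981 = μ + 1.645σ.
Subtracting: σ = (0.0981 − 0.0114)/(1.645 − (-0.6745)) = 0.037.
Then μ = 0.0114 − (-0.6745)·0.037 = 0.037.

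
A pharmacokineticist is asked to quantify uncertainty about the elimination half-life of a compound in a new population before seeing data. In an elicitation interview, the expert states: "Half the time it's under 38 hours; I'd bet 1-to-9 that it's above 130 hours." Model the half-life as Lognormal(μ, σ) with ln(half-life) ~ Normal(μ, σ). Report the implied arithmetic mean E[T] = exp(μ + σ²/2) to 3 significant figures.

If T ~ Lognormal(μ,σ) then ln T ~ Normal(μ,σ), so the p-quantile of ln T is μ + z_p·σ.
ln(38) = 3.638 and ln(130) = 4.868; z_{0.5} = 0, z_{0.9} = 1.282.
σ = (4.868 − 3.638)/(1.282 − (0)) = 0.960.
μ = 3.638 − (0)·0.960 = 3.638.
E[T] = exp(μ + σ²/2) = exp(3.638 + 0.4605) = 60.2 hours.

E[T] ≈ 60.2 hours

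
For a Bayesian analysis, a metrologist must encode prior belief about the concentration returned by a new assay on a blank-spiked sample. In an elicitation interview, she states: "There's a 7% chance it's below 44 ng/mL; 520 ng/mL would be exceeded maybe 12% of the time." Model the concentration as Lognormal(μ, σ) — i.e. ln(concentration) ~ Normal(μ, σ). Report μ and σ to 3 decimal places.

If T ~ Lognormal(μ,σ) then ln T ~ Normal(μ,σ), so the p-quantile of ln T is μ + z_p·σ.
ln(44) = 3.784 and ln(520) = 6.254; z_{0.07} = -1.476, z_{0.88} = 1.175.
σ = (6.254 − 3.784)/(1.175 − (-1.476)) = 0.932.
μ = 3.784 − (-1.476)·0.932 = 5.159.

μ ≈ 5.159, σ ≈ 0.932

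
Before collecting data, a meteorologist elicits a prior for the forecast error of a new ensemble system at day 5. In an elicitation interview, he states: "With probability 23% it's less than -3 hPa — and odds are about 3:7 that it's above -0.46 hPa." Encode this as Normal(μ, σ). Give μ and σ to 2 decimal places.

For Normal(μ,σ), the p-quantile is μ + z_p·σ. Here z_{0.23} = -0.7388, z_{0.7} = 0.5244.
So -3 = μ − 0.7388σ and -0.46 = μ + 0.5244σ.
Subtracting: σ = (-0.46 − -3)/(0.5244 − (-0.7388)) = 2.01.
Then μ = -3 − (-0.7388)·2.01 = -1.51.

μ = -1.51, σ = 2.01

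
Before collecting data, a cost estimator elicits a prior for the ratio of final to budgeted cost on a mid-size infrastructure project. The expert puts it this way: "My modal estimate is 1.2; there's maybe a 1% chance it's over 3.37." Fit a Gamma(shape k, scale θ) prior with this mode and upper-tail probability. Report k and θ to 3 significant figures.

k ≈ 5.29, θ ≈ 0.28

Gamma(k,θ) with k>1 has mode (k−1)θ, so θ = 1.2/(k−1).
Need P(X < 3.37) = 0.99 with θ tied to k this way. Start at k = 2, θ = 1.2: P(X<3.37) ≈ 0.770.
Too low — raise k to concentrate. Iterating converges to k ≈ 5.29.
Then θ = 1.2/(5.29−1) ≈ 0.28.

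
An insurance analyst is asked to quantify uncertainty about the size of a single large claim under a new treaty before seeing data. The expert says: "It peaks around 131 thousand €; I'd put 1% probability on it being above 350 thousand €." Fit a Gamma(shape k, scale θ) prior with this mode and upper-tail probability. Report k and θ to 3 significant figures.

k ≈ 5.79, θ ≈ 27.4

Gamma(k,θ) with k>1 has mode (k−1)θ, so θ = 131/(k−1).
Need P(X < 350) = 0.99 with θ tied to k this way. Start at k = 2, θ = 131: P(X<350) ≈ 0.746.
Too low — raise k to concentrate. Iterating converges to k ≈ 5.79.
Then θ = 131/(5.79−1) ≈ 27.4.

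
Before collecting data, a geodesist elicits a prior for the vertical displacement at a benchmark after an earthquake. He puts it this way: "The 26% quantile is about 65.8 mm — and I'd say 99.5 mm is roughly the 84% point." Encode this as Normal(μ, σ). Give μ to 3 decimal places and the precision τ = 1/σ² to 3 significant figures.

μ = 79.038, τ = 0.00236

The p-quantile of Normal(μ,σ) is μ + z_p·σ, with z_{0.26} = -0.6433 and z_{0.84} = 0.9945.
Eliminate σ: μ = (z₂·x₁ − z₁·x₂)/(z₂ − z₁) = (0.9945·65.8 − (-0.6433)·99.5)/1.638 = 79.038.
Then σ = (x₂ − x₁)/(z₂ − z₁) = (99.5 − 65.8)/1.638 = 20.576.
Precision τ = 1/σ² = 1/20.58² = 0.00236.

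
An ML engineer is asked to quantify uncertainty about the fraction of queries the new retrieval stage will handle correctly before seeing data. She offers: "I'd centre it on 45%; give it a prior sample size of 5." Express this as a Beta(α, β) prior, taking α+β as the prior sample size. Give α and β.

α = 2.25, β = 2.75

Under the effective-sample-size interpretation, Beta(α, β) has prior mean α/(α+β) and prior sample size α+β.
So α+β = 5 and α/(α+β) = 0.45, giving α = 0.45·5 = 2.25 and β = 5 − 2.25 = 2.75.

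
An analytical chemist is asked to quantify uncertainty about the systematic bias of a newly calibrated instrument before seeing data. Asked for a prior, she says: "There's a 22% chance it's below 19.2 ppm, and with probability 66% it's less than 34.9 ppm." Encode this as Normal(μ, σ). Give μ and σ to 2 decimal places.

μ = 29.43, σ = 13.25

For Normal(μ,σ), the p-quantile is μ + z_p·σ. Here z_{0.22} = -0.7722, z_{0.66} = 0.4125.
So 19.2 = μ − 0.7722σ and 34.9 = μ + 0.4125σ.
Subtracting: σ = (34.9 − 19.2)/(0.4125 − (-0.7722)) = 13.25.
Then μ = 19.2 − (-0.7722)·13.25 = 29.43.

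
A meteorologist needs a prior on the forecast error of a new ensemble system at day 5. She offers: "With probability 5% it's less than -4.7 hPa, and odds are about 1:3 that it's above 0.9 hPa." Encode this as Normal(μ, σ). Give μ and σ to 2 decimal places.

μ = -0.73, σ = 2.41

The p-quantile of Normal(μ,σ) is μ + z_p·σ, with z_{0.05} = -1.645 and z_{0.75} = 0.6745.
Eliminate σ: μ = (z₂·x₁ − z₁·x₂)/(z₂ − z₁) = (0.6745·-4.7 − (-1.645)·0.9)/2.319 = -0.73.
Then σ = (x₂ − x₁)/(z₂ − z₁) = (0.9 − -4.7)/2.319 = 2.41.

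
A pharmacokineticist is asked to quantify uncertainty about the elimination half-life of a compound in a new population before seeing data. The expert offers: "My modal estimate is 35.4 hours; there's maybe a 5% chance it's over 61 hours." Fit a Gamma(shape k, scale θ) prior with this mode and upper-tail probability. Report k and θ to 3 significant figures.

k ≈ 10.4, θ ≈ 3.76

Gamma(k,θ) with k>1 has mode (k−1)θ, so θ = 35.4/(k−1).
Need P(X < 61) = 0.95 with θ tied to k this way. Start at k = 2, θ = 35.4: P(X<61) ≈ 0.514.
Too low — raise k to concentrate. Iterating converges to k ≈ 10.4.
Then θ = 35.4/(10.4−1) ≈ 3.76.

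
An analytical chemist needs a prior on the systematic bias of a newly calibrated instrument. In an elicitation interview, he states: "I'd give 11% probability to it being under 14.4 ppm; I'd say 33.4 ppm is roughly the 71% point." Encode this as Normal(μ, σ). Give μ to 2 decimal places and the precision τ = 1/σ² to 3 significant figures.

μ = 27.49, τ = 0.00878

For Normal(μ,σ), the p-quantile is μ + z_p·σ. Here z_{0.11} = -1.227, z_{0.71} = 0.5534.
So 14.4 = μ − 1.227σ and 33.4 = μ + 0.5534σ.
Subtracting: σ = (33.4 − 14.4)/(0.5534 − (-1.227)) = 10.67.
Then μ = 14.4 − (-1.227)·10.67 = 27.49.
Precision τ = 1/σ² = 1/10.67² = 0.00878.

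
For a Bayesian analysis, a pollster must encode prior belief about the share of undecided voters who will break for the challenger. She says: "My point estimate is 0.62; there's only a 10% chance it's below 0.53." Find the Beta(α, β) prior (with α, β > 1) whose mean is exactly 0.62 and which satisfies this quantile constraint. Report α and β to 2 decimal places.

With mean 0.62 fixed, write α = 0.62s, β = 0.38s where s = α+β.
Need P(θ < 0.53) = 0.1 under Beta(0.62s, 0.38s). Normal approximation: (q−m)/√(m(1−m)/s) ≈ z_{0.1} = -1.28, so s ≈ 0.62·0.38·(-1.28)²/(0.53−0.62)² = 47.8.
At s = 47.8: P(θ<0.53) ≈ 0.102. Adjusting to match 0.1 gives s ≈ 48.55.
So α = 0.62·48.55 ≈ 30.10, β = 0.38·48.55 ≈ 18.45.

α ≈ 30.10, β ≈ 18.45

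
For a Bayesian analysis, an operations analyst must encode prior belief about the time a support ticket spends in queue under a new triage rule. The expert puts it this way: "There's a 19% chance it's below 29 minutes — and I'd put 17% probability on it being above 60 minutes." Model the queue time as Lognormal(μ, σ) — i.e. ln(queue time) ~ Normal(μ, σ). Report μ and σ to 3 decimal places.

If T ~ Lognormal(μ,σ) then ln T ~ Normal(μ,σ), so the p-quantile of ln T is μ + z_p·σ.
ln(29) = 3.367 and ln(60) = 4.094; z_{0.19} = -0.8779, z_{0.83} = 0.9542.
σ = (4.094 − 3.367)/(0.9542 − (-0.8779)) = 0.397.
μ = 3.367 − (-0.8779)·0.397 = 3.716.

μ ≈ 3.716, σ ≈ 0.397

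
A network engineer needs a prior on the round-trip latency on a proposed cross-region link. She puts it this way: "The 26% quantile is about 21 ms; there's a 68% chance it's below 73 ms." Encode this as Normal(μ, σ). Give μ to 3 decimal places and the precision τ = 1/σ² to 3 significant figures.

μ = 51.110, τ = 0.000457

For Normal(μ,σ), the p-quantile is μ + z_p·σ. Here z_{0.26} = -0.6433, z_{0.68} = 0.4677.
So 21 = μ − 0.6433σ and 73 = μ + 0.4677σ.
Subtracting: σ = (73 − 21)/(0.4677 − (-0.6433)) = 46.803.
Then μ = 21 − (-0.6433)·46.803 = 51.110.
Precision τ = 1/σ² = 1/46.8² = 0.000457.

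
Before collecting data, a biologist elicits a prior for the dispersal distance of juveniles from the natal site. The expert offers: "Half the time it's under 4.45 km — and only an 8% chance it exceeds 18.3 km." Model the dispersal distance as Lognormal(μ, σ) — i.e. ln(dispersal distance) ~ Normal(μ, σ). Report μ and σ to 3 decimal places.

μ ≈ 1.493, σ ≈ 1.006

If T ~ Lognormal(μ,σ) then ln T ~ Normal(μ,σ), so the p-quantile of ln T is μ + z_p·σ.
ln(4.45) = 1.493 and ln(18.3) = 2.907; z_{0.5} = 0, z_{0.92} = 1.405.
σ = (2.907 − 1.493)/(1.405 − (0)) = 1.006.
μ = 1.493 − (0)·1.006 = 1.493.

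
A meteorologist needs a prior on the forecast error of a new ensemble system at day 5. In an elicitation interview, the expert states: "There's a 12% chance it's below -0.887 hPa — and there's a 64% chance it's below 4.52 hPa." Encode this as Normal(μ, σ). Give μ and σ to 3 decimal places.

μ = 3.256, σ = 3.526

For Normal(μ,σ), the p-quantile is μ + z_p·σ. Here z_{0.12} = -1.175, z_{0.64} = 0.3585.
So -0.887 = μ − 1.175σ and 4.52 = μ + 0.3585σ.
Subtracting: σ = (4.52 − -0.887)/(0.3585 − (-1.175)) = 3.526.
Then μ = -0.887 − (-1.175)·3.526 = 3.256.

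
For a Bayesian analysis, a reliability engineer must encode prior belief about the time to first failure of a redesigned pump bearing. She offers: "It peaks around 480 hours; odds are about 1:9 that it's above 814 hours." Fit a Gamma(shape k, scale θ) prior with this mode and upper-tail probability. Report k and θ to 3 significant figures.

Gamma(k,θ) with k>1 has mode (k−1)θ, so θ = 480/(k−1).
Need P(X < 814) = 0.9 with θ tied to k this way. Start at k = 2, θ = 480: P(X<814) ≈ 0.505.
Too low — raise k to concentrate. Iterating converges to k ≈ 7.78.
Then θ = 480/(7.78−1) ≈ 70.8.

k ≈ 7.78, θ ≈ 70.8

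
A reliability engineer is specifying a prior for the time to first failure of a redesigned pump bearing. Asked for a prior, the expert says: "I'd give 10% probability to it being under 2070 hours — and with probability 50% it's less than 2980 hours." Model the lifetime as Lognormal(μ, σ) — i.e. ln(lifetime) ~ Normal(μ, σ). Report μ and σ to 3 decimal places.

μ ≈ 8.000, σ ≈ 0.284

If T ~ Lognormal(μ,σ) then ln T ~ Normal(μ,σ), so the p-quantile of ln T is μ + z_p·σ.
ln(2070) = 7.635 and ln(2980) = 8; z_{0.1} = -1.282, z_{0.5} = 0.
σ = (8 − 7.635)/(0 − (-1.282)) = 0.284.
μ = 7.635 − (-1.282)·0.284 = 8.000.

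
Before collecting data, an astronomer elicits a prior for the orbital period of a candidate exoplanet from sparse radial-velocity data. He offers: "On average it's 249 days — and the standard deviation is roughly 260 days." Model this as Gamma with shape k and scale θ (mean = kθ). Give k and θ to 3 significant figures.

For Gamma(k, scale θ): mean = kθ, variance = kθ², so CV = 1/√k.
CV = SD/mean = 260/249 = 1.044, hence k = 1/CV² = 0.917.
Then θ = mean/k = 249/0.917 = 271.

k ≈ 0.917, θ ≈ 271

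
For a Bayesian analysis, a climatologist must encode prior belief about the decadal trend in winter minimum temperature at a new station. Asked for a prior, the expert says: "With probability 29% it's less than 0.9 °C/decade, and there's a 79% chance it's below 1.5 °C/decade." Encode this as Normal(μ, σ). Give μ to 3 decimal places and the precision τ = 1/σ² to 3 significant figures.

The p-quantile of Normal(μ,σ) is μ + z_p·σ, with z_{0.29} = -0.5534 and z_{0.79} = 0.8064.
Eliminate σ: μ = (z₂·x₁ − z₁·x₂)/(z₂ − z₁) = (0.8064·0.9 − (-0.5534)·1.5)/1.36 = 1.144.
Then σ = (x₂ − x₁)/(z₂ − z₁) = (1.5 − 0.9)/1.36 = 0.441.
Precision τ = 1/σ² = 1/0.4412² = 5.14.

μ = 1.144, τ = 5.14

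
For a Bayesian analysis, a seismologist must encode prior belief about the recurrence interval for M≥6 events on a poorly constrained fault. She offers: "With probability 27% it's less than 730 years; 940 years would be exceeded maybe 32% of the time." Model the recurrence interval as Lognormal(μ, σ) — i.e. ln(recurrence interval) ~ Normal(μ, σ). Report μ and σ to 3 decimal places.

If T ~ Lognormal(μ,σ) then ln T ~ Normal(μ,σ), so the p-quantile of ln T is μ + z_p·σ.
ln(730) = 6.593 and ln(940) = 6.846; z_{0.27} = -0.6128, z_{0.68} = 0.4677.
σ = (6.846 − 6.593)/(0.4677 − (-0.6128)) = 0.234.
μ = 6.593 − (-0.6128)·0.234 = 6.736.

μ ≈ 6.736, σ ≈ 0.234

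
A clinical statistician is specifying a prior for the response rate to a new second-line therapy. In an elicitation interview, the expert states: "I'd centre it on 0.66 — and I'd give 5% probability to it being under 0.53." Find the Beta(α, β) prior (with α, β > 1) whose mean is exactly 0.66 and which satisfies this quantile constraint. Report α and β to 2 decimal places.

α ≈ 24.94, β ≈ 12.85

With mean 0.66 fixed, write α = 0.66s, β = 0.34s where s = α+β.
Need P(θ < 0.53) = 0.05 under Beta(0.66s, 0.34s). Normal approximation: (q−m)/√(m(1−m)/s) ≈ z_{0.05} = -1.64, so s ≈ 0.66·0.34·(-1.64)²/(0.53−0.66)² = 35.9.
At s = 35.9: P(θ<0.53) ≈ 0.054. Adjusting to match 0.05 gives s ≈ 37.79.
So α = 0.66·37.79 ≈ 24.94, β = 0.34·37.79 ≈ 12.85.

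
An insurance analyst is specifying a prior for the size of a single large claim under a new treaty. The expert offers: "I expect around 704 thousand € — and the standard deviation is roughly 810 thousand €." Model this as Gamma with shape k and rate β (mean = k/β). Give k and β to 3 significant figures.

k ≈ 0.755, β ≈ 0.00107

For Gamma(k, rate β): mean = k/β, variance = k/β², so CV = 1/√k.
CV = SD/mean = 810/704 = 1.151, hence k = 1/CV² = 0.755.
Then β = k/mean = 0.755/704 = 0.00107.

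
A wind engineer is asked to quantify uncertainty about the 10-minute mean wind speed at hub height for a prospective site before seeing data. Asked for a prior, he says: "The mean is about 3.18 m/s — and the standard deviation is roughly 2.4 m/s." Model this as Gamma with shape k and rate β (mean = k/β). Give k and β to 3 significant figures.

k ≈ 1.76, β ≈ 0.552

For Gamma(k, rate β): mean = k/β, variance = k/β², so CV = 1/√k.
CV = SD/mean = 2.4/3.18 = 0.7547, hence k = 1/CV² = 1.76.
Then β = k/mean = 1.76/3.18 = 0.552.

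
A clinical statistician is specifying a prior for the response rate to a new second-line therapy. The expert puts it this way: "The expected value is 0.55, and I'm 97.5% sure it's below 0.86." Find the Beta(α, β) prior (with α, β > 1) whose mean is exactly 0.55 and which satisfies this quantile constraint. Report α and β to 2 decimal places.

α ≈ 4.13, β ≈ 3.38

With mean 0.55 fixed, write α = 0.55s, β = 0.45s where s = α+β.
Need P(θ < 0.86) = 0.975 under Beta(0.55s, 0.45s). Normal approximation: (q−m)/√(m(1−m)/s) ≈ z_{0.975} = 1.96, so s ≈ 0.55·0.45·(1.96)²/(0.86−0.55)² = 9.9.
At s = 9.9: P(θ<0.86) ≈ 0.989. Adjusting to match 0.975 gives s ≈ 7.50.
So α = 0.55·7.50 ≈ 4.13, β = 0.45·7.50 ≈ 3.38.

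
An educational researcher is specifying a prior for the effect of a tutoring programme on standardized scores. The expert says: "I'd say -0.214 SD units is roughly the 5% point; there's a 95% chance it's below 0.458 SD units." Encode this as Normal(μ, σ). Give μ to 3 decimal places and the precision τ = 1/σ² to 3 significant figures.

μ = 0.122, τ = 24

For Normal(μ,σ), the p-quantile is μ + z_p·σ. Here z_{0.05} = -1.645, z_{0.95} = 1.645.
So -0.214 = μ − 1.645σ and 0.458 = μ + 1.645σ.
Subtracting: σ = (0.458 − -0.214)/(1.645 − (-1.645)) = 0.204.
Then μ = -0.214 − (-1.645)·0.204 = 0.122.
Precision τ = 1/σ² = 1/0.2043² = 24.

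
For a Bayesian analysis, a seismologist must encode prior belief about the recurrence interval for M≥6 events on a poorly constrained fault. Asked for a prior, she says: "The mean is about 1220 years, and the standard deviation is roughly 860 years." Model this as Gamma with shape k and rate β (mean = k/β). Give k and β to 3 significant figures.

For Gamma(k, rate β): mean = k/β, variance = k/β², so CV = 1/√k.
CV = SD/mean = 860/1220 = 0.7049, hence k = 1/CV² = 2.01.
Then β = k/mean = 2.01/1220 = 0.00165.

k ≈ 2.01, β ≈ 0.00165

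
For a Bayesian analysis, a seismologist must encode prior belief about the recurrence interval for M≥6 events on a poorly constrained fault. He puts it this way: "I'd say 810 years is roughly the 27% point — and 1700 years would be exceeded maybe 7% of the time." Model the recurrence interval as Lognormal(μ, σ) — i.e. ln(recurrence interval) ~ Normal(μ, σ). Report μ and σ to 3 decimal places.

If T ~ Lognormal(μ,σ) then ln T ~ Normal(μ,σ), so the p-quantile of ln T is μ + z_p·σ.
ln(810) = 6.697 and ln(1700) = 7.438; z_{0.27} = -0.6128, z_{0.93} = 1.476.
σ = (7.438 − 6.697)/(1.476 − (-0.6128)) = 0.355.
μ = 6.697 − (-0.6128)·0.355 = 6.915.

μ ≈ 6.915, σ ≈ 0.355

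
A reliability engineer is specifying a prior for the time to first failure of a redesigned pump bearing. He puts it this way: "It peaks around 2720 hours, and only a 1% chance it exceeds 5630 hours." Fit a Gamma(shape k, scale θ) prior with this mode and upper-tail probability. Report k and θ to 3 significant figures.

Gamma(k,θ) with k>1 has mode (k−1)θ, so θ = 2720/(k−1).
Need P(X < 5630) = 0.99 with θ tied to k this way. Start at k = 2, θ = 2720: P(X<5630) ≈ 0.613.
Too low — raise k to concentrate. Iterating converges to k ≈ 10.2.
Then θ = 2720/(10.2−1) ≈ 295.

k ≈ 10.2, θ ≈ 295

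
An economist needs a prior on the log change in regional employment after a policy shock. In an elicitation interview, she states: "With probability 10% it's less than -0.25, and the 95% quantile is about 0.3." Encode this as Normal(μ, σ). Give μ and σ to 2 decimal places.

μ = -0.01, σ = 0.19

The p-quantile of Normal(μ,σ) is μ + z_p·σ, with z_{0.1} = -1.282 and z_{0.95} = 1.645.
Eliminate σ: μ = (z₂·x₁ − z₁·x₂)/(z₂ − z₁) = (1.645·-0.25 − (-1.282)·0.3)/2.926 = -0.01.
Then σ = (x₂ − x₁)/(z₂ − z₁) = (0.3 − -0.25)/2.926 = 0.19.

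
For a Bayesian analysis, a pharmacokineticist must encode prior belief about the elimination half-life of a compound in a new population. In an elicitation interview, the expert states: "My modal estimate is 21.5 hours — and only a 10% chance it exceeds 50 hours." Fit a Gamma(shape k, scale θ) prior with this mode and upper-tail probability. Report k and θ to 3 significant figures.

k ≈ 3.7, θ ≈ 7.96

Gamma(k,θ) with k>1 has mode (k−1)θ, so θ = 21.5/(k−1).
Need P(X < 50) = 0.9 with θ tied to k this way. Start at k = 2, θ = 21.5: P(X<50) ≈ 0.675.
Too low — raise k to concentrate. Iterating converges to k ≈ 3.7.
Then θ = 21.5/(3.7−1) ≈ 7.96.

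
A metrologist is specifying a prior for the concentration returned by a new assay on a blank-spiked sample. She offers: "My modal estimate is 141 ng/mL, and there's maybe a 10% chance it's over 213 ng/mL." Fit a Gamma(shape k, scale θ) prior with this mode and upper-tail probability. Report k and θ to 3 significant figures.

Gamma(k,θ) with k>1 has mode (k−1)θ, so θ = 141/(k−1).
Need P(X < 213) = 0.9 with θ tied to k this way. Start at k = 2, θ = 141: P(X<213) ≈ 0.446.
Too low — raise k to concentrate. Iterating converges to k ≈ 11.9.
Then θ = 141/(11.9−1) ≈ 12.9.

k ≈ 11.9, θ ≈ 12.9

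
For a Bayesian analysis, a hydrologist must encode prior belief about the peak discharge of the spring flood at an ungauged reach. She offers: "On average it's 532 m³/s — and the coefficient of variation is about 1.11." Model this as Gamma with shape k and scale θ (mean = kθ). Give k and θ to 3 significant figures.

For Gamma(k, scale θ): mean = kθ, variance = kθ², so CV = 1/√k.
CV = 1.11, hence k = 1/CV² = 0.812.
Then θ = mean/k = 532/0.812 = 655.

k ≈ 0.812, θ ≈ 655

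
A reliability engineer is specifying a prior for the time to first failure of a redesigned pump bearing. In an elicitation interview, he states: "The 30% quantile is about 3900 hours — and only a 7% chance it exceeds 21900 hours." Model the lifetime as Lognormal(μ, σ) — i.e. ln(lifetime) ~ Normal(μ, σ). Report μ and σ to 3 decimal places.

If T ~ Lognormal(μ,σ) then ln T ~ Normal(μ,σ), so the p-quantile of ln T is μ + z_p·σ.
ln(3900) = 8.269 and ln(21900) = 9.994; z_{0.3} = -0.5244, z_{0.93} = 1.476.
σ = (9.994 − 8.269)/(1.476 − (-0.5244)) = 0.863.
μ = 8.269 − (-0.5244)·0.863 = 8.721.

μ ≈ 8.721, σ ≈ 0.863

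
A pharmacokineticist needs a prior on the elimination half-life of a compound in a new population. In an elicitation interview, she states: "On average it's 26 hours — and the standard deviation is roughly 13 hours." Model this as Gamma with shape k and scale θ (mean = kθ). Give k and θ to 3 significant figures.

k ≈ 4, θ ≈ 6.5

For Gamma(k, scale θ): mean = kθ, variance = kθ², so CV = 1/√k.
CV = SD/mean = 13/26 = 0.5, hence k = 1/CV² = 4.
Then θ = mean/k = 26/4 = 6.5.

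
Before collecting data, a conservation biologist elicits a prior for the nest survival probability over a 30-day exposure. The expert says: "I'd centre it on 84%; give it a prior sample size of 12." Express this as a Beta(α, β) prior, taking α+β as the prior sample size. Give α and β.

Under the effective-sample-size interpretation, Beta(α, β) has prior mean α/(α+β) and prior sample size α+β.
So α+β = 12 and α/(α+β) = 0.84, giving α = 0.84·12 = 10.08 and β = 12 − 10.08 = 1.92.

α = 10.08, β = 1.92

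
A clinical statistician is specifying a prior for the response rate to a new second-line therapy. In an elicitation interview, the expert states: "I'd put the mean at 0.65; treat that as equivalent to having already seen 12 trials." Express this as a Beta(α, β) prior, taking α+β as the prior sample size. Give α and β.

α = 7.8, β = 4.2

Under the effective-sample-size interpretation, Beta(α, β) has prior mean α/(α+β) and prior sample size α+β.
So α+β = 12 and α/(α+β) = 0.65, giving α = 0.65·12 = 7.8 and β = 12 − 7.8 = 4.2.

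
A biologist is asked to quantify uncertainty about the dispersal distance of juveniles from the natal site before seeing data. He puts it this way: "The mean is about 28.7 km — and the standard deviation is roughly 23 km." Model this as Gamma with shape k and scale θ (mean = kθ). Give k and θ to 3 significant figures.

For Gamma(k, scale θ): mean = kθ, variance = kθ², so CV = 1/√k.
CV = SD/mean = 23/28.7 = 0.8014, hence k = 1/CV² = 1.56.
Then θ = mean/k = 28.7/1.56 = 18.4.

k ≈ 1.56, θ ≈ 18.4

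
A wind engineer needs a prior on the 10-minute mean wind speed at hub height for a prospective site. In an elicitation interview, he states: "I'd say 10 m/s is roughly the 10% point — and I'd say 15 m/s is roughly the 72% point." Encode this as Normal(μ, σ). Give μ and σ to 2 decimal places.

For Normal(μ,σ), the p-quantile is μ + z_p·σ. Here z_{0.1} = -1.282, z_{0.72} = 0.5828.
So 10 = μ − 1.282σ and 15 = μ + 0.5828σ.
Subtracting: σ = (15 − 10)/(0.5828 − (-1.282)) = 2.68.
Then μ = 10 − (-1.282)·2.68 = 13.44.

μ = 13.44, σ = 2.68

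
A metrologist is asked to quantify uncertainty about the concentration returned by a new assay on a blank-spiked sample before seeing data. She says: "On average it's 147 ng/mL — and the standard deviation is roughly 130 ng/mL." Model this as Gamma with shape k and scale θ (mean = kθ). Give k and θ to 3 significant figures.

k ≈ 1.28, θ ≈ 115

For Gamma(k, scale θ): mean = kθ, variance = kθ², so CV = 1/√k.
CV = SD/mean = 130/147 = 0.8844, hence k = 1/CV² = 1.28.
Then θ = mean/k = 147/1.28 = 115.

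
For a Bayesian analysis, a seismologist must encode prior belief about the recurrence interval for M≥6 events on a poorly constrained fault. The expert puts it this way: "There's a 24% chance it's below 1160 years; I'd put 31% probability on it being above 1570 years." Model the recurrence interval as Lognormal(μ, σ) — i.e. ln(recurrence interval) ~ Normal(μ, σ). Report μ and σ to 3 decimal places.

μ ≈ 7.234, σ ≈ 0.252

If T ~ Lognormal(μ,σ) then ln T ~ Normal(μ,σ), so the p-quantile of ln T is μ + z_p·σ.
ln(1160) = 7.056 and ln(1570) = 7.359; z_{0.24} = -0.7063, z_{0.69} = 0.4959.
σ = (7.359 − 7.056)/(0.4959 − (-0.7063)) = 0.252.
μ = 7.056 − (-0.7063)·0.252 = 7.234.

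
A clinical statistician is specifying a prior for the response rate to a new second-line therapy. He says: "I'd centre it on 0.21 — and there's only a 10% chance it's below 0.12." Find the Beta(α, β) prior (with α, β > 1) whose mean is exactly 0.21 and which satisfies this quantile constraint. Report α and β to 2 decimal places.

α ≈ 6.22, β ≈ 23.40

With mean 0.21 fixed, write α = 0.21s, β = 0.79s where s = α+β.
Need P(θ < 0.12) = 0.1 under Beta(0.21s, 0.79s). Normal approximation: (q−m)/√(m(1−m)/s) ≈ z_{0.1} = -1.28, so s ≈ 0.21·0.79·(-1.28)²/(0.12−0.21)² = 33.6.
At s = 33.6: P(θ<0.12) ≈ 0.084. Adjusting to match 0.1 gives s ≈ 29.62.
So α = 0.21·29.62 ≈ 6.22, β = 0.79·29.62 ≈ 23.40.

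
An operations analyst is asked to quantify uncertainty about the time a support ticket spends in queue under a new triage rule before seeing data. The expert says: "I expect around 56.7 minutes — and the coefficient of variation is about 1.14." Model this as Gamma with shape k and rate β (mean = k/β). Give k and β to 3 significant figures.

For Gamma(k, rate β): mean = k/β, variance = k/β², so CV = 1/√k.
CV = 1.14, hence k = 1/CV² = 0.769.
Then β = k/mean = 0.769/56.7 = 0.0136.

k ≈ 0.769, β ≈ 0.0136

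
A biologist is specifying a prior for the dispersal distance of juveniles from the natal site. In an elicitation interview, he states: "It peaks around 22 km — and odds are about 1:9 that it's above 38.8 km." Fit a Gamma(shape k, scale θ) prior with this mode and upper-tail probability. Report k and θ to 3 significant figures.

k ≈ 6.9, θ ≈ 3.73

Gamma(k,θ) with k>1 has mode (k−1)θ, so θ = 22/(k−1).
Need P(X < 38.8) = 0.9 with θ tied to k this way. Start at k = 2, θ = 22: P(X<38.8) ≈ 0.526.
Too low — raise k to concentrate. Iterating converges to k ≈ 6.9.
Then θ = 22/(6.9−1) ≈ 3.73.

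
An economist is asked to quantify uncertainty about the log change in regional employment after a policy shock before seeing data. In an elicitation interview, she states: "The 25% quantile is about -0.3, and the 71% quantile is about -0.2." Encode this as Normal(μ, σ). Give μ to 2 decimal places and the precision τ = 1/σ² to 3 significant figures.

μ = -0.25, τ = 151

For Normal(μ,σ), the p-quantile is μ + z_p·σ. Here z_{0.25} = -0.6745, z_{0.71} = 0.5534.
So -0.3 = μ − 0.6745σ and -0.2 = μ + 0.5534σ.
Subtracting: σ = (-0.2 − -0.3)/(0.5534 − (-0.6745)) = 0.08.
Then μ = -0.3 − (-0.6745)·0.08 = -0.25.
Precision τ = 1/σ² = 1/0.08144² = 151.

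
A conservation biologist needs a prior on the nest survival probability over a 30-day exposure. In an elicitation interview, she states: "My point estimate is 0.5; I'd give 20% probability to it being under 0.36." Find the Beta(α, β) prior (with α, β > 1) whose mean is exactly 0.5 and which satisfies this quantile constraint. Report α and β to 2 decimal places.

α ≈ 4.58, β ≈ 4.58

With mean 0.5 fixed, write α = 0.5s, β = 0.5s where s = α+β.
Need P(θ < 0.36) = 0.2 under Beta(0.5s, 0.5s). Normal approximation: (q−m)/√(m(1−m)/s) ≈ z_{0.2} = -0.842, so s ≈ 0.5·0.5·(-0.842)²/(0.36−0.5)² = 9.0.
At s = 9.0: P(θ<0.36) ≈ 0.202. Adjusting to match 0.2 gives s ≈ 9.16.
So α = 0.5·9.16 ≈ 4.58, β = 0.5·9.16 ≈ 4.58.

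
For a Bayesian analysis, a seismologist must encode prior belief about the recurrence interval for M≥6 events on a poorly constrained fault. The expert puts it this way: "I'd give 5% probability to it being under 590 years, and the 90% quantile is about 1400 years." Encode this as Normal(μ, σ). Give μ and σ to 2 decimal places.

For Normal(μ,σ), the p-quantile is μ + z_p·σ. Here z_{0.05} = -1.645, z_{0.9} = 1.282.
So 590 = μ − 1.645σ and 1400 = μ + 1.282σ.
Subtracting: σ = (1400 − 590)/(1.282 − (-1.645)) = 276.79.
Then μ = 590 − (-1.645)·276.79 = 1045.28.

μ = 1045.28, σ = 276.79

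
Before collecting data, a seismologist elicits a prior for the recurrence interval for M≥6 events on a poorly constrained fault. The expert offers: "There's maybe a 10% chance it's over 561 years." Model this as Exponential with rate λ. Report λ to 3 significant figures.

P(T > 561.0) = e^(−λ·561.0) = 0.1, so λ = −ln(0.1)/561.0 = 0.0041.

λ ≈ 0.0041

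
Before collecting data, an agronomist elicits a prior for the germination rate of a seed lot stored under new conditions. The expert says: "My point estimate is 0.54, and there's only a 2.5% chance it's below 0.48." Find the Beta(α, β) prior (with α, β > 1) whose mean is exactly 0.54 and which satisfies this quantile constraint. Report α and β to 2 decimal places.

With mean 0.54 fixed, write α = 0.54s, β = 0.46s where s = α+β.
Need P(θ < 0.48) = 0.025 under Beta(0.54s, 0.46s). Normal approximation: (q−m)/√(m(1−m)/s) ≈ z_{0.025} = -1.96, so s ≈ 0.54·0.46·(-1.96)²/(0.48−0.54)² = 265.1.
At s = 265.1: P(θ<0.48) ≈ 0.025. Adjusting to match 0.025 gives s ≈ 266.16.
So α = 0.54·266.16 ≈ 143.73, β = 0.46·266.16 ≈ 122.44.

α ≈ 143.73, β ≈ 122.44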